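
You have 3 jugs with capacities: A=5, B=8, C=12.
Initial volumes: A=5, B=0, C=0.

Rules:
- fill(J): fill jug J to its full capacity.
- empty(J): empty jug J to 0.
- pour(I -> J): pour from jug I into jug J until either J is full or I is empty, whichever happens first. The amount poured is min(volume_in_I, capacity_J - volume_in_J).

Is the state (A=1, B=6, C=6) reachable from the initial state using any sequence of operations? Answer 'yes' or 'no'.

Answer: no

Derivation:
BFS explored all 394 reachable states.
Reachable set includes: (0,0,0), (0,0,1), (0,0,2), (0,0,3), (0,0,4), (0,0,5), (0,0,6), (0,0,7), (0,0,8), (0,0,9), (0,0,10), (0,0,11) ...
Target (A=1, B=6, C=6) not in reachable set → no.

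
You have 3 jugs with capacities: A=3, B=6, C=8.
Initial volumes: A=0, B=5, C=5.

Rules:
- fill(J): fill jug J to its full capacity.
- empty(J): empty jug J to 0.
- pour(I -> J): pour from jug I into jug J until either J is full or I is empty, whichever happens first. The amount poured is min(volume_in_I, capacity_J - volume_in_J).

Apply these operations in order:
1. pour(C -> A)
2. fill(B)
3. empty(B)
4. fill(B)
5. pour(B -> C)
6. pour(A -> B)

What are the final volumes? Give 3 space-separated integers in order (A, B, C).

Step 1: pour(C -> A) -> (A=3 B=5 C=2)
Step 2: fill(B) -> (A=3 B=6 C=2)
Step 3: empty(B) -> (A=3 B=0 C=2)
Step 4: fill(B) -> (A=3 B=6 C=2)
Step 5: pour(B -> C) -> (A=3 B=0 C=8)
Step 6: pour(A -> B) -> (A=0 B=3 C=8)

Answer: 0 3 8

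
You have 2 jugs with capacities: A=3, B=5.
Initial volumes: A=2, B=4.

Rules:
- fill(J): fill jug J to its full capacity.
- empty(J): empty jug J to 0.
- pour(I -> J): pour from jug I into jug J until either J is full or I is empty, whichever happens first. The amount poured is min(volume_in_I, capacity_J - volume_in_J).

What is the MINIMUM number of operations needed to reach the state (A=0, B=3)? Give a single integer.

BFS from (A=2, B=4). One shortest path:
  1. pour(B -> A) -> (A=3 B=3)
  2. empty(A) -> (A=0 B=3)
Reached target in 2 moves.

Answer: 2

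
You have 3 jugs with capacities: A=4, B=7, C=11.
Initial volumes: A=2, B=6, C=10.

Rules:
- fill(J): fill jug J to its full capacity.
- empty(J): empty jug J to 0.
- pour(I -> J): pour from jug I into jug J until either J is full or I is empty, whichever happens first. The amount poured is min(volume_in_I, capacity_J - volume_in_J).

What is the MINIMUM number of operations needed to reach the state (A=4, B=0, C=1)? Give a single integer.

BFS from (A=2, B=6, C=10). One shortest path:
  1. empty(B) -> (A=2 B=0 C=10)
  2. pour(C -> A) -> (A=4 B=0 C=8)
  3. pour(C -> B) -> (A=4 B=7 C=1)
  4. empty(B) -> (A=4 B=0 C=1)
Reached target in 4 moves.

Answer: 4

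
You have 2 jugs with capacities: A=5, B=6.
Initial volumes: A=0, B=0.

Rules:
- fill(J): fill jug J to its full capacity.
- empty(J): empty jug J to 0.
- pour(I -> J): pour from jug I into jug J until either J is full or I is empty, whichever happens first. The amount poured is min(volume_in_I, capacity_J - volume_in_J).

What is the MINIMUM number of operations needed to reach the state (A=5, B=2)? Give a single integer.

Answer: 6

Derivation:
BFS from (A=0, B=0). One shortest path:
  1. fill(B) -> (A=0 B=6)
  2. pour(B -> A) -> (A=5 B=1)
  3. empty(A) -> (A=0 B=1)
  4. pour(B -> A) -> (A=1 B=0)
  5. fill(B) -> (A=1 B=6)
  6. pour(B -> A) -> (A=5 B=2)
Reached target in 6 moves.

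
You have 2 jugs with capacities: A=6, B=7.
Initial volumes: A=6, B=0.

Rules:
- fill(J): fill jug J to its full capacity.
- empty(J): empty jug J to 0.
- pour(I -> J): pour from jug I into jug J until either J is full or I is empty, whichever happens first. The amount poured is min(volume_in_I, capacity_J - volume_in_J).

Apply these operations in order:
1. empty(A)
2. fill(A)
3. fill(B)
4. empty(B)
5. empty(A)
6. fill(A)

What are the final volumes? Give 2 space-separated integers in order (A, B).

Answer: 6 0

Derivation:
Step 1: empty(A) -> (A=0 B=0)
Step 2: fill(A) -> (A=6 B=0)
Step 3: fill(B) -> (A=6 B=7)
Step 4: empty(B) -> (A=6 B=0)
Step 5: empty(A) -> (A=0 B=0)
Step 6: fill(A) -> (A=6 B=0)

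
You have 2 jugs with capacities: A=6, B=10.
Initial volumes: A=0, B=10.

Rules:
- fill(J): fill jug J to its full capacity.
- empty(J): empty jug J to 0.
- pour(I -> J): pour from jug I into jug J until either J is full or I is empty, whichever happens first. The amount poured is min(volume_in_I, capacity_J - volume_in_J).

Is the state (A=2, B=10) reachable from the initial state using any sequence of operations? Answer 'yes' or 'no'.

BFS from (A=0, B=10):
  1. fill(A) -> (A=6 B=10)
  2. empty(B) -> (A=6 B=0)
  3. pour(A -> B) -> (A=0 B=6)
  4. fill(A) -> (A=6 B=6)
  5. pour(A -> B) -> (A=2 B=10)
Target reached → yes.

Answer: yes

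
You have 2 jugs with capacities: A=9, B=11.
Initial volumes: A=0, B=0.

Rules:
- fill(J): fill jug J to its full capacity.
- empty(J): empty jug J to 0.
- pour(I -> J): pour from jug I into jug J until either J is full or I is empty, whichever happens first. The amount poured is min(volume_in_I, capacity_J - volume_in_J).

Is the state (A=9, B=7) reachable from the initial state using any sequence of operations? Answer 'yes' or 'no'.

Answer: yes

Derivation:
BFS from (A=0, B=0):
  1. fill(A) -> (A=9 B=0)
  2. pour(A -> B) -> (A=0 B=9)
  3. fill(A) -> (A=9 B=9)
  4. pour(A -> B) -> (A=7 B=11)
  5. empty(B) -> (A=7 B=0)
  6. pour(A -> B) -> (A=0 B=7)
  7. fill(A) -> (A=9 B=7)
Target reached → yes.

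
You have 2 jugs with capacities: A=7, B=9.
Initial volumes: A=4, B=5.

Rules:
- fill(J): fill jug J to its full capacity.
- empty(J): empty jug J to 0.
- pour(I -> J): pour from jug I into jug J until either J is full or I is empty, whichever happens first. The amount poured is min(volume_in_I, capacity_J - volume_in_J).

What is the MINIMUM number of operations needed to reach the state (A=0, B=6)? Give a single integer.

Answer: 3

Derivation:
BFS from (A=4, B=5). One shortest path:
  1. fill(B) -> (A=4 B=9)
  2. pour(B -> A) -> (A=7 B=6)
  3. empty(A) -> (A=0 B=6)
Reached target in 3 moves.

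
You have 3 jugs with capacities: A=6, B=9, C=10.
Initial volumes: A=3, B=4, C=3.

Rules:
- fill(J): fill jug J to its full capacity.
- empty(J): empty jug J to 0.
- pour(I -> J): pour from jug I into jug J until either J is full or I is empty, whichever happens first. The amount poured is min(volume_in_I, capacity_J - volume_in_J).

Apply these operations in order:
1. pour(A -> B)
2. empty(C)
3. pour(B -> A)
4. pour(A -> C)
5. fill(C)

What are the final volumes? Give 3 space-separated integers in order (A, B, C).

Answer: 0 1 10

Derivation:
Step 1: pour(A -> B) -> (A=0 B=7 C=3)
Step 2: empty(C) -> (A=0 B=7 C=0)
Step 3: pour(B -> A) -> (A=6 B=1 C=0)
Step 4: pour(A -> C) -> (A=0 B=1 C=6)
Step 5: fill(C) -> (A=0 B=1 C=10)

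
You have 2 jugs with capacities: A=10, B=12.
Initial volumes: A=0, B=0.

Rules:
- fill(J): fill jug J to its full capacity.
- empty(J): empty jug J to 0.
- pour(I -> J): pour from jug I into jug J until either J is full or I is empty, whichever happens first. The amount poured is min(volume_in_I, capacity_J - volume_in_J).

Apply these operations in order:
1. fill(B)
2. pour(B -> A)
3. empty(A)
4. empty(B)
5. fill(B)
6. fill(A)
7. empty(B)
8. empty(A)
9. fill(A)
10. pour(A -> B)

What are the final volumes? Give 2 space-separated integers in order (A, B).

Step 1: fill(B) -> (A=0 B=12)
Step 2: pour(B -> A) -> (A=10 B=2)
Step 3: empty(A) -> (A=0 B=2)
Step 4: empty(B) -> (A=0 B=0)
Step 5: fill(B) -> (A=0 B=12)
Step 6: fill(A) -> (A=10 B=12)
Step 7: empty(B) -> (A=10 B=0)
Step 8: empty(A) -> (A=0 B=0)
Step 9: fill(A) -> (A=10 B=0)
Step 10: pour(A -> B) -> (A=0 B=10)

Answer: 0 10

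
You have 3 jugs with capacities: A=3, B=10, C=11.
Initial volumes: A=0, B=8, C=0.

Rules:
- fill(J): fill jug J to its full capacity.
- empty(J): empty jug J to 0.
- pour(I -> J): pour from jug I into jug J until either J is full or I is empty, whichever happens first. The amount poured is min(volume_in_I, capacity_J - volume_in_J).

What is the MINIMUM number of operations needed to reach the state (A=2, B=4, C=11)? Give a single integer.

Answer: 7

Derivation:
BFS from (A=0, B=8, C=0). One shortest path:
  1. fill(B) -> (A=0 B=10 C=0)
  2. pour(B -> C) -> (A=0 B=0 C=10)
  3. fill(B) -> (A=0 B=10 C=10)
  4. pour(B -> A) -> (A=3 B=7 C=10)
  5. empty(A) -> (A=0 B=7 C=10)
  6. pour(B -> A) -> (A=3 B=4 C=10)
  7. pour(A -> C) -> (A=2 B=4 C=11)
Reached target in 7 moves.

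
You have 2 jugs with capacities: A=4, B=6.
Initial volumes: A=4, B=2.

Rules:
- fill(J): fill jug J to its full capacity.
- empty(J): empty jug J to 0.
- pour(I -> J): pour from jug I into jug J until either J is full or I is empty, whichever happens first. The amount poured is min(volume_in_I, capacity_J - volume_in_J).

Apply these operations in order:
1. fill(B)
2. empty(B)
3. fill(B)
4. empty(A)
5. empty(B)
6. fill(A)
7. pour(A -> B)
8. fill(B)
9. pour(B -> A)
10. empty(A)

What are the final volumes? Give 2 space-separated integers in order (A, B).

Step 1: fill(B) -> (A=4 B=6)
Step 2: empty(B) -> (A=4 B=0)
Step 3: fill(B) -> (A=4 B=6)
Step 4: empty(A) -> (A=0 B=6)
Step 5: empty(B) -> (A=0 B=0)
Step 6: fill(A) -> (A=4 B=0)
Step 7: pour(A -> B) -> (A=0 B=4)
Step 8: fill(B) -> (A=0 B=6)
Step 9: pour(B -> A) -> (A=4 B=2)
Step 10: empty(A) -> (A=0 B=2)

Answer: 0 2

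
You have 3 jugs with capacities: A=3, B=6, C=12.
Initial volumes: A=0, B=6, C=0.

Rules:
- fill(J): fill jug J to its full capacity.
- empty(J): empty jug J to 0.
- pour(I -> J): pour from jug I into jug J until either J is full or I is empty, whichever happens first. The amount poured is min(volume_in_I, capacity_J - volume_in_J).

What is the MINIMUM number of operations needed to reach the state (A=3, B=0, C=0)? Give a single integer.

BFS from (A=0, B=6, C=0). One shortest path:
  1. fill(A) -> (A=3 B=6 C=0)
  2. empty(B) -> (A=3 B=0 C=0)
Reached target in 2 moves.

Answer: 2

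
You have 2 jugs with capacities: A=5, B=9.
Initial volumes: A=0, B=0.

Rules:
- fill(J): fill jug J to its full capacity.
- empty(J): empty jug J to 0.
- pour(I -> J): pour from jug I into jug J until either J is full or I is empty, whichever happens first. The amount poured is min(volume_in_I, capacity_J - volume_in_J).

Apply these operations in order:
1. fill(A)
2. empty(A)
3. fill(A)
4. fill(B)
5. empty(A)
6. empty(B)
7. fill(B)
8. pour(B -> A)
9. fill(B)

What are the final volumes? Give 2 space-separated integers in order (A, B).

Step 1: fill(A) -> (A=5 B=0)
Step 2: empty(A) -> (A=0 B=0)
Step 3: fill(A) -> (A=5 B=0)
Step 4: fill(B) -> (A=5 B=9)
Step 5: empty(A) -> (A=0 B=9)
Step 6: empty(B) -> (A=0 B=0)
Step 7: fill(B) -> (A=0 B=9)
Step 8: pour(B -> A) -> (A=5 B=4)
Step 9: fill(B) -> (A=5 B=9)

Answer: 5 9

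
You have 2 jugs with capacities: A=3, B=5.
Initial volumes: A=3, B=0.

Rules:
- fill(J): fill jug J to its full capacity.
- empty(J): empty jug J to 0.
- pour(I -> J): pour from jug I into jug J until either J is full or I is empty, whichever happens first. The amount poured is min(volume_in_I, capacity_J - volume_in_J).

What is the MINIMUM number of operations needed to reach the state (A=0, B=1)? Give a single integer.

BFS from (A=3, B=0). One shortest path:
  1. pour(A -> B) -> (A=0 B=3)
  2. fill(A) -> (A=3 B=3)
  3. pour(A -> B) -> (A=1 B=5)
  4. empty(B) -> (A=1 B=0)
  5. pour(A -> B) -> (A=0 B=1)
Reached target in 5 moves.

Answer: 5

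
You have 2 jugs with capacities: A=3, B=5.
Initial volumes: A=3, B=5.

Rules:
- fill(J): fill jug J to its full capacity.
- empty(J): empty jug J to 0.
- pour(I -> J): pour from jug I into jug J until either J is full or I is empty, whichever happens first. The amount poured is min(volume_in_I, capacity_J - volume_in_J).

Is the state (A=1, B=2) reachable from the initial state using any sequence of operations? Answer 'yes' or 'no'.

Answer: no

Derivation:
BFS explored all 16 reachable states.
Reachable set includes: (0,0), (0,1), (0,2), (0,3), (0,4), (0,5), (1,0), (1,5), (2,0), (2,5), (3,0), (3,1) ...
Target (A=1, B=2) not in reachable set → no.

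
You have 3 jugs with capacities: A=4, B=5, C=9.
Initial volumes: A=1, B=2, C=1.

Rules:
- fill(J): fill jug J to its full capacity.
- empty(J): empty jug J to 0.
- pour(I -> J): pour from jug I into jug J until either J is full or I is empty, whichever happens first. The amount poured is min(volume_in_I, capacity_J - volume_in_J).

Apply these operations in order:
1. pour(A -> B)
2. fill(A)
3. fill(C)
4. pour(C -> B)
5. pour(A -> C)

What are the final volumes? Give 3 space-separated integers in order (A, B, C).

Answer: 2 5 9

Derivation:
Step 1: pour(A -> B) -> (A=0 B=3 C=1)
Step 2: fill(A) -> (A=4 B=3 C=1)
Step 3: fill(C) -> (A=4 B=3 C=9)
Step 4: pour(C -> B) -> (A=4 B=5 C=7)
Step 5: pour(A -> C) -> (A=2 B=5 C=9)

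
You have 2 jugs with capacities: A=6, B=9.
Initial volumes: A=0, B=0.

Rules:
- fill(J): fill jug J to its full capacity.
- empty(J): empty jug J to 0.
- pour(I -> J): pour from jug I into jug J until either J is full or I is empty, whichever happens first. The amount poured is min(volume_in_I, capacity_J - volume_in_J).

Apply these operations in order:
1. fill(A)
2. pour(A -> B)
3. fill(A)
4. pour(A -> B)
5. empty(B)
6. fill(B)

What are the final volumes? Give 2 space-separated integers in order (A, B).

Step 1: fill(A) -> (A=6 B=0)
Step 2: pour(A -> B) -> (A=0 B=6)
Step 3: fill(A) -> (A=6 B=6)
Step 4: pour(A -> B) -> (A=3 B=9)
Step 5: empty(B) -> (A=3 B=0)
Step 6: fill(B) -> (A=3 B=9)

Answer: 3 9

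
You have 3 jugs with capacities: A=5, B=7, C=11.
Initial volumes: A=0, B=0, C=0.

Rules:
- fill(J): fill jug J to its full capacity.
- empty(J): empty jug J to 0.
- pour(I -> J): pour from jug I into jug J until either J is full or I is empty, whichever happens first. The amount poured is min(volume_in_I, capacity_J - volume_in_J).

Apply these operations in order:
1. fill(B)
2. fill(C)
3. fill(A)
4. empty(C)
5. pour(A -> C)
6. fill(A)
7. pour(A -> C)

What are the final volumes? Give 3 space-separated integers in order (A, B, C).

Step 1: fill(B) -> (A=0 B=7 C=0)
Step 2: fill(C) -> (A=0 B=7 C=11)
Step 3: fill(A) -> (A=5 B=7 C=11)
Step 4: empty(C) -> (A=5 B=7 C=0)
Step 5: pour(A -> C) -> (A=0 B=7 C=5)
Step 6: fill(A) -> (A=5 B=7 C=5)
Step 7: pour(A -> C) -> (A=0 B=7 C=10)

Answer: 0 7 10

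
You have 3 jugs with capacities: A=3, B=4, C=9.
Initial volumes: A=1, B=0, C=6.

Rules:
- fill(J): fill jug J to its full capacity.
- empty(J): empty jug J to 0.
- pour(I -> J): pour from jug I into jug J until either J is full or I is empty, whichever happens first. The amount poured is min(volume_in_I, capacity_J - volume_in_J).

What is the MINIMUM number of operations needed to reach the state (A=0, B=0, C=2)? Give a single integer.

Answer: 3

Derivation:
BFS from (A=1, B=0, C=6). One shortest path:
  1. empty(A) -> (A=0 B=0 C=6)
  2. pour(C -> B) -> (A=0 B=4 C=2)
  3. empty(B) -> (A=0 B=0 C=2)
Reached target in 3 moves.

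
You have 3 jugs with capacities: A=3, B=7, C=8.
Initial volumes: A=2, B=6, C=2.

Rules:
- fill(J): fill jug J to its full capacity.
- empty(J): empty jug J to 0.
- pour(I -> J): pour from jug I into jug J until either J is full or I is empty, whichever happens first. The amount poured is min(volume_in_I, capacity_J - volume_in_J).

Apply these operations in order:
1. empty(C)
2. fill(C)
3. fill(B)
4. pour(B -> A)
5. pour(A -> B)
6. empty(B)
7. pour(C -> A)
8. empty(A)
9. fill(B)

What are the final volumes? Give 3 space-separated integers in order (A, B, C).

Step 1: empty(C) -> (A=2 B=6 C=0)
Step 2: fill(C) -> (A=2 B=6 C=8)
Step 3: fill(B) -> (A=2 B=7 C=8)
Step 4: pour(B -> A) -> (A=3 B=6 C=8)
Step 5: pour(A -> B) -> (A=2 B=7 C=8)
Step 6: empty(B) -> (A=2 B=0 C=8)
Step 7: pour(C -> A) -> (A=3 B=0 C=7)
Step 8: empty(A) -> (A=0 B=0 C=7)
Step 9: fill(B) -> (A=0 B=7 C=7)

Answer: 0 7 7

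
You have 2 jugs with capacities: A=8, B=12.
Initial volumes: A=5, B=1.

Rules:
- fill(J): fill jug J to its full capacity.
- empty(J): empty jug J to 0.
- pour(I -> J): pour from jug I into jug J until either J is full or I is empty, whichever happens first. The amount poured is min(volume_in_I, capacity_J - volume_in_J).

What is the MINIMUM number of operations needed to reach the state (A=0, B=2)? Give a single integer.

Answer: 5

Derivation:
BFS from (A=5, B=1). One shortest path:
  1. pour(A -> B) -> (A=0 B=6)
  2. fill(A) -> (A=8 B=6)
  3. pour(A -> B) -> (A=2 B=12)
  4. empty(B) -> (A=2 B=0)
  5. pour(A -> B) -> (A=0 B=2)
Reached target in 5 moves.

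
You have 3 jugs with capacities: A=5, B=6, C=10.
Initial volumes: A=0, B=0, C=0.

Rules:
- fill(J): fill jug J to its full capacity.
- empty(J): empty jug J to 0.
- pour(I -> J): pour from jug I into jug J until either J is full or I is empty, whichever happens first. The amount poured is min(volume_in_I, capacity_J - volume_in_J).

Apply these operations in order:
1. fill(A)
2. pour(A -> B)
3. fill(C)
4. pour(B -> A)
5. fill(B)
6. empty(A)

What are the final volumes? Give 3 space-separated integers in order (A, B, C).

Step 1: fill(A) -> (A=5 B=0 C=0)
Step 2: pour(A -> B) -> (A=0 B=5 C=0)
Step 3: fill(C) -> (A=0 B=5 C=10)
Step 4: pour(B -> A) -> (A=5 B=0 C=10)
Step 5: fill(B) -> (A=5 B=6 C=10)
Step 6: empty(A) -> (A=0 B=6 C=10)

Answer: 0 6 10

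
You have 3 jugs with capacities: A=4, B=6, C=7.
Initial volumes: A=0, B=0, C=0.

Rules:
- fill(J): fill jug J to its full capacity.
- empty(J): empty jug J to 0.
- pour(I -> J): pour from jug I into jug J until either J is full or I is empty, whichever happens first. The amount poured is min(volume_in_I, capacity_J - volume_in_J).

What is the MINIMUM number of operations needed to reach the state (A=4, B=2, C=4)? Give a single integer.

BFS from (A=0, B=0, C=0). One shortest path:
  1. fill(A) -> (A=4 B=0 C=0)
  2. fill(B) -> (A=4 B=6 C=0)
  3. pour(A -> C) -> (A=0 B=6 C=4)
  4. pour(B -> A) -> (A=4 B=2 C=4)
Reached target in 4 moves.

Answer: 4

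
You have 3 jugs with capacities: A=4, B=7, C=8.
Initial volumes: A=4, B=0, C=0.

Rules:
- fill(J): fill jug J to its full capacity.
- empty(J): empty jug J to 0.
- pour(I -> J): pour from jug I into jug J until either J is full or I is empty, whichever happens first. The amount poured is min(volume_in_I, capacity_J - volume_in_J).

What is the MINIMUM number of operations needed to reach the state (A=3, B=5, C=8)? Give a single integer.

BFS from (A=4, B=0, C=0). One shortest path:
  1. empty(A) -> (A=0 B=0 C=0)
  2. fill(C) -> (A=0 B=0 C=8)
  3. pour(C -> B) -> (A=0 B=7 C=1)
  4. pour(B -> A) -> (A=4 B=3 C=1)
  5. pour(A -> C) -> (A=0 B=3 C=5)
  6. pour(B -> A) -> (A=3 B=0 C=5)
  7. pour(C -> B) -> (A=3 B=5 C=0)
  8. fill(C) -> (A=3 B=5 C=8)
Reached target in 8 moves.

Answer: 8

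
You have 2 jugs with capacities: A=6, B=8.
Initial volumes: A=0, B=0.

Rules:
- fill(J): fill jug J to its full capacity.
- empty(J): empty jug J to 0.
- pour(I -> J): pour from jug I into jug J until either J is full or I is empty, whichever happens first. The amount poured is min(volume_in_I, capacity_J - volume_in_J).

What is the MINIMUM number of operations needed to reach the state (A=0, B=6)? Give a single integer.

Answer: 2

Derivation:
BFS from (A=0, B=0). One shortest path:
  1. fill(A) -> (A=6 B=0)
  2. pour(A -> B) -> (A=0 B=6)
Reached target in 2 moves.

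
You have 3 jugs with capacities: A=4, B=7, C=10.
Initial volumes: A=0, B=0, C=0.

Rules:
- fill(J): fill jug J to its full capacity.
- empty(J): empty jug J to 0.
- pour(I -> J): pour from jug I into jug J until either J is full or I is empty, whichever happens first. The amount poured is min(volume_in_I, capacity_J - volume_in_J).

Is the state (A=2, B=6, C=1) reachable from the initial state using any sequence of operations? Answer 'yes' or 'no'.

Answer: no

Derivation:
BFS explored all 278 reachable states.
Reachable set includes: (0,0,0), (0,0,1), (0,0,2), (0,0,3), (0,0,4), (0,0,5), (0,0,6), (0,0,7), (0,0,8), (0,0,9), (0,0,10), (0,1,0) ...
Target (A=2, B=6, C=1) not in reachable set → no.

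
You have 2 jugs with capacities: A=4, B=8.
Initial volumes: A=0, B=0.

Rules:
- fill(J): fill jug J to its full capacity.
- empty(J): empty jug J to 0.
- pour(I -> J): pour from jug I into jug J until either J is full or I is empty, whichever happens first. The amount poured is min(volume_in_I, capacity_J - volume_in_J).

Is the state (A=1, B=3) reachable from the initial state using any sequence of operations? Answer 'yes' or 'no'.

Answer: no

Derivation:
BFS explored all 6 reachable states.
Reachable set includes: (0,0), (0,4), (0,8), (4,0), (4,4), (4,8)
Target (A=1, B=3) not in reachable set → no.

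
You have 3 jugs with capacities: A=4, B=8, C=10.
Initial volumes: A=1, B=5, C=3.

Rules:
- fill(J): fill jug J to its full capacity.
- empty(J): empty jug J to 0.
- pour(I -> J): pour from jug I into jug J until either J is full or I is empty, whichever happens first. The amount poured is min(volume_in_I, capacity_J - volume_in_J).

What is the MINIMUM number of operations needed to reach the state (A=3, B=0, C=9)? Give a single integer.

Answer: 6

Derivation:
BFS from (A=1, B=5, C=3). One shortest path:
  1. empty(B) -> (A=1 B=0 C=3)
  2. pour(A -> B) -> (A=0 B=1 C=3)
  3. pour(C -> A) -> (A=3 B=1 C=0)
  4. pour(B -> C) -> (A=3 B=0 C=1)
  5. fill(B) -> (A=3 B=8 C=1)
  6. pour(B -> C) -> (A=3 B=0 C=9)
Reached target in 6 moves.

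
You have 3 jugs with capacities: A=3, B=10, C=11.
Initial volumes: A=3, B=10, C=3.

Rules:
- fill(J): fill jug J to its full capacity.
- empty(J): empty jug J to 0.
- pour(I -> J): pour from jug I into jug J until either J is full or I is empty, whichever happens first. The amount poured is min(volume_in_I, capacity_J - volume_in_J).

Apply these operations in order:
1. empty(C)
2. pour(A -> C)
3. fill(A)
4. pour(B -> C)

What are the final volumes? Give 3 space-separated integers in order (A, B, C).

Step 1: empty(C) -> (A=3 B=10 C=0)
Step 2: pour(A -> C) -> (A=0 B=10 C=3)
Step 3: fill(A) -> (A=3 B=10 C=3)
Step 4: pour(B -> C) -> (A=3 B=2 C=11)

Answer: 3 2 11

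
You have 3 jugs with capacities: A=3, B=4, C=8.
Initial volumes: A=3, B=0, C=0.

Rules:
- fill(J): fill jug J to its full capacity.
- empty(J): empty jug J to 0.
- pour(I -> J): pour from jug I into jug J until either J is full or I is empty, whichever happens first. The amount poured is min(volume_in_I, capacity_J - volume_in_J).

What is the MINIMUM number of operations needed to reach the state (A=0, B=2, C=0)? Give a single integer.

Answer: 5

Derivation:
BFS from (A=3, B=0, C=0). One shortest path:
  1. pour(A -> B) -> (A=0 B=3 C=0)
  2. fill(A) -> (A=3 B=3 C=0)
  3. pour(A -> B) -> (A=2 B=4 C=0)
  4. empty(B) -> (A=2 B=0 C=0)
  5. pour(A -> B) -> (A=0 B=2 C=0)
Reached target in 5 moves.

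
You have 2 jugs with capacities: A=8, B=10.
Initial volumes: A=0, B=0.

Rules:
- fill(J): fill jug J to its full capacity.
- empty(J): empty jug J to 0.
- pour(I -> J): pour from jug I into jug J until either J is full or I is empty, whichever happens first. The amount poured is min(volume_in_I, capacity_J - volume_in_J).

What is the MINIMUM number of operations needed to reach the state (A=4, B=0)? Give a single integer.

BFS from (A=0, B=0). One shortest path:
  1. fill(B) -> (A=0 B=10)
  2. pour(B -> A) -> (A=8 B=2)
  3. empty(A) -> (A=0 B=2)
  4. pour(B -> A) -> (A=2 B=0)
  5. fill(B) -> (A=2 B=10)
  6. pour(B -> A) -> (A=8 B=4)
  7. empty(A) -> (A=0 B=4)
  8. pour(B -> A) -> (A=4 B=0)
Reached target in 8 moves.

Answer: 8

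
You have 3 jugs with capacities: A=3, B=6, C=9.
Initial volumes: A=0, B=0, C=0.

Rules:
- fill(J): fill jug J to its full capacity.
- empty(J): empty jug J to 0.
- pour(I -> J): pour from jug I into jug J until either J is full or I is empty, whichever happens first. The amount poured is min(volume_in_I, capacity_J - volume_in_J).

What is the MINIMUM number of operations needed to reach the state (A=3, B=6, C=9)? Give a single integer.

BFS from (A=0, B=0, C=0). One shortest path:
  1. fill(A) -> (A=3 B=0 C=0)
  2. fill(B) -> (A=3 B=6 C=0)
  3. fill(C) -> (A=3 B=6 C=9)
Reached target in 3 moves.

Answer: 3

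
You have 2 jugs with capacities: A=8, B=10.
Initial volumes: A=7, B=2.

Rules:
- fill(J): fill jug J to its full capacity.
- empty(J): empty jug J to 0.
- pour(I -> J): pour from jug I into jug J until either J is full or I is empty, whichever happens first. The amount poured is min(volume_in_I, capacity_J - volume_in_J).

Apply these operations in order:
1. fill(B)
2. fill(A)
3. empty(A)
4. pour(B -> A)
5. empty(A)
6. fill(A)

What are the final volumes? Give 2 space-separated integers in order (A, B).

Step 1: fill(B) -> (A=7 B=10)
Step 2: fill(A) -> (A=8 B=10)
Step 3: empty(A) -> (A=0 B=10)
Step 4: pour(B -> A) -> (A=8 B=2)
Step 5: empty(A) -> (A=0 B=2)
Step 6: fill(A) -> (A=8 B=2)

Answer: 8 2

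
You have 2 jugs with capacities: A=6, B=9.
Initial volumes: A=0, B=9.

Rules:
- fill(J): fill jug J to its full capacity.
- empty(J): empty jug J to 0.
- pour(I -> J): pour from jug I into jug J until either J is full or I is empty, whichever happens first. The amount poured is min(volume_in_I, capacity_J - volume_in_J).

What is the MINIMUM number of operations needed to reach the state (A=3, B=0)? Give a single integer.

BFS from (A=0, B=9). One shortest path:
  1. pour(B -> A) -> (A=6 B=3)
  2. empty(A) -> (A=0 B=3)
  3. pour(B -> A) -> (A=3 B=0)
Reached target in 3 moves.

Answer: 3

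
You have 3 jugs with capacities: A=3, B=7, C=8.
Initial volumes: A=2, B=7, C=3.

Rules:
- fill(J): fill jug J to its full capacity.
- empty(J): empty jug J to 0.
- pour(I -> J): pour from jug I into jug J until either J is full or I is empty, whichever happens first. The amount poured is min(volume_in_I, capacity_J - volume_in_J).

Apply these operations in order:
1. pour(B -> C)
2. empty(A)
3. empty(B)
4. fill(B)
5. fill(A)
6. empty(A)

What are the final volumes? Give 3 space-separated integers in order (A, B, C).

Answer: 0 7 8

Derivation:
Step 1: pour(B -> C) -> (A=2 B=2 C=8)
Step 2: empty(A) -> (A=0 B=2 C=8)
Step 3: empty(B) -> (A=0 B=0 C=8)
Step 4: fill(B) -> (A=0 B=7 C=8)
Step 5: fill(A) -> (A=3 B=7 C=8)
Step 6: empty(A) -> (A=0 B=7 C=8)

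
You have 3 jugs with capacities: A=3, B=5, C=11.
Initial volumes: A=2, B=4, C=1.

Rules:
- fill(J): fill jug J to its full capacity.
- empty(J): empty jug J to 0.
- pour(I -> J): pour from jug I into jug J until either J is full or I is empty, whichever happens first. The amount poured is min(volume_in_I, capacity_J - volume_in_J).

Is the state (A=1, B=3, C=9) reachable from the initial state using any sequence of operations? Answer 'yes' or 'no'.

Answer: no

Derivation:
BFS explored all 209 reachable states.
Reachable set includes: (0,0,0), (0,0,1), (0,0,2), (0,0,3), (0,0,4), (0,0,5), (0,0,6), (0,0,7), (0,0,8), (0,0,9), (0,0,10), (0,0,11) ...
Target (A=1, B=3, C=9) not in reachable set → no.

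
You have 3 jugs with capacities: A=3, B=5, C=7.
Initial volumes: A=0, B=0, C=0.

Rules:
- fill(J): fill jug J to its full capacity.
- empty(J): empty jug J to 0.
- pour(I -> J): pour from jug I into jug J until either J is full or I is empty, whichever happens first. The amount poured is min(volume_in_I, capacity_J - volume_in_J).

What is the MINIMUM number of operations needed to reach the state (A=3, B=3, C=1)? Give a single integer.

BFS from (A=0, B=0, C=0). One shortest path:
  1. fill(C) -> (A=0 B=0 C=7)
  2. pour(C -> A) -> (A=3 B=0 C=4)
  3. pour(A -> B) -> (A=0 B=3 C=4)
  4. pour(C -> A) -> (A=3 B=3 C=1)
Reached target in 4 moves.

Answer: 4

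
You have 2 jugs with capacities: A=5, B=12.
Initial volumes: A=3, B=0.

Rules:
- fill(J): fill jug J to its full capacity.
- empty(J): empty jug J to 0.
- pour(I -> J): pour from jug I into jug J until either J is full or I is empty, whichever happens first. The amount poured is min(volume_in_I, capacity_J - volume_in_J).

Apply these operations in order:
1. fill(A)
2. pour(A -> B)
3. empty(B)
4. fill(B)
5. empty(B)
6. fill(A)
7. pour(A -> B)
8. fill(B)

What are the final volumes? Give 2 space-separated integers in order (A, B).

Step 1: fill(A) -> (A=5 B=0)
Step 2: pour(A -> B) -> (A=0 B=5)
Step 3: empty(B) -> (A=0 B=0)
Step 4: fill(B) -> (A=0 B=12)
Step 5: empty(B) -> (A=0 B=0)
Step 6: fill(A) -> (A=5 B=0)
Step 7: pour(A -> B) -> (A=0 B=5)
Step 8: fill(B) -> (A=0 B=12)

Answer: 0 12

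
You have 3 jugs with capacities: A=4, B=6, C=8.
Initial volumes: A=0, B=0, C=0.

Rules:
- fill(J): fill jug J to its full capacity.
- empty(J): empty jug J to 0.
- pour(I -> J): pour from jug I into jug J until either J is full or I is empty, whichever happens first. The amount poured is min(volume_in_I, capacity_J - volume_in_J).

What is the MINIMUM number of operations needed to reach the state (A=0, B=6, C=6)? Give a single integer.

Answer: 3

Derivation:
BFS from (A=0, B=0, C=0). One shortest path:
  1. fill(B) -> (A=0 B=6 C=0)
  2. pour(B -> C) -> (A=0 B=0 C=6)
  3. fill(B) -> (A=0 B=6 C=6)
Reached target in 3 moves.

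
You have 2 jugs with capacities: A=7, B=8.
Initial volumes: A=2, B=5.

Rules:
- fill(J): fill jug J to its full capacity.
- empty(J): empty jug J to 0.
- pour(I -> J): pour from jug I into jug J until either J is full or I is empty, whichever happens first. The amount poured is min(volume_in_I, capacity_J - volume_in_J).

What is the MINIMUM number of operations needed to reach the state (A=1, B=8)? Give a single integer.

Answer: 4

Derivation:
BFS from (A=2, B=5). One shortest path:
  1. empty(B) -> (A=2 B=0)
  2. pour(A -> B) -> (A=0 B=2)
  3. fill(A) -> (A=7 B=2)
  4. pour(A -> B) -> (A=1 B=8)
Reached target in 4 moves.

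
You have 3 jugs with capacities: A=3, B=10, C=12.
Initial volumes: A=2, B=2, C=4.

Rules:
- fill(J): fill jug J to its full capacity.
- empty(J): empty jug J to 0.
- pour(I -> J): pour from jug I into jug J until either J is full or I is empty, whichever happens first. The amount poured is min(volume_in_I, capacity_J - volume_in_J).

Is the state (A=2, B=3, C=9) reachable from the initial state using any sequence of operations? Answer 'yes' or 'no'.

Answer: no

Derivation:
BFS explored all 375 reachable states.
Reachable set includes: (0,0,0), (0,0,1), (0,0,2), (0,0,3), (0,0,4), (0,0,5), (0,0,6), (0,0,7), (0,0,8), (0,0,9), (0,0,10), (0,0,11) ...
Target (A=2, B=3, C=9) not in reachable set → no.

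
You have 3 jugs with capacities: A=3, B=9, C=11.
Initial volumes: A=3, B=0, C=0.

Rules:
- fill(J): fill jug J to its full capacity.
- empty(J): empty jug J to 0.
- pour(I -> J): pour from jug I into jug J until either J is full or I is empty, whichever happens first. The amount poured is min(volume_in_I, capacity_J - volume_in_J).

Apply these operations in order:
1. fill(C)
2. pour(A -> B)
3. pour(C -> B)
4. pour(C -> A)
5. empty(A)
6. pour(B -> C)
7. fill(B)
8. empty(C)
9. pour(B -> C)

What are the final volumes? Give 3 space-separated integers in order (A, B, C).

Step 1: fill(C) -> (A=3 B=0 C=11)
Step 2: pour(A -> B) -> (A=0 B=3 C=11)
Step 3: pour(C -> B) -> (A=0 B=9 C=5)
Step 4: pour(C -> A) -> (A=3 B=9 C=2)
Step 5: empty(A) -> (A=0 B=9 C=2)
Step 6: pour(B -> C) -> (A=0 B=0 C=11)
Step 7: fill(B) -> (A=0 B=9 C=11)
Step 8: empty(C) -> (A=0 B=9 C=0)
Step 9: pour(B -> C) -> (A=0 B=0 C=9)

Answer: 0 0 9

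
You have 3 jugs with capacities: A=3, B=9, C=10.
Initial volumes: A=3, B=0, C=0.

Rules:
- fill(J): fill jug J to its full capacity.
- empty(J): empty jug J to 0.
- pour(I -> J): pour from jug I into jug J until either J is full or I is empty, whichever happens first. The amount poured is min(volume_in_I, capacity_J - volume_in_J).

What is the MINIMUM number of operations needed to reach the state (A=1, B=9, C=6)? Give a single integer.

Answer: 8

Derivation:
BFS from (A=3, B=0, C=0). One shortest path:
  1. empty(A) -> (A=0 B=0 C=0)
  2. fill(C) -> (A=0 B=0 C=10)
  3. pour(C -> B) -> (A=0 B=9 C=1)
  4. pour(B -> A) -> (A=3 B=6 C=1)
  5. empty(A) -> (A=0 B=6 C=1)
  6. pour(C -> A) -> (A=1 B=6 C=0)
  7. pour(B -> C) -> (A=1 B=0 C=6)
  8. fill(B) -> (A=1 B=9 C=6)
Reached target in 8 moves.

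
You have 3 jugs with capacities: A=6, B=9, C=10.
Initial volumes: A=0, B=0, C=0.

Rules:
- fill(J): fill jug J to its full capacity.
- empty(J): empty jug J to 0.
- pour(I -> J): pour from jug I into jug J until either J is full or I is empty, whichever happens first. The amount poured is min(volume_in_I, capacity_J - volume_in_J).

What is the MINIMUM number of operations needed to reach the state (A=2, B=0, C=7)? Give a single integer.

BFS from (A=0, B=0, C=0). One shortest path:
  1. fill(A) -> (A=6 B=0 C=0)
  2. pour(A -> B) -> (A=0 B=6 C=0)
  3. fill(A) -> (A=6 B=6 C=0)
  4. pour(A -> C) -> (A=0 B=6 C=6)
  5. fill(A) -> (A=6 B=6 C=6)
  6. pour(A -> C) -> (A=2 B=6 C=10)
  7. pour(C -> B) -> (A=2 B=9 C=7)
  8. empty(B) -> (A=2 B=0 C=7)
Reached target in 8 moves.

Answer: 8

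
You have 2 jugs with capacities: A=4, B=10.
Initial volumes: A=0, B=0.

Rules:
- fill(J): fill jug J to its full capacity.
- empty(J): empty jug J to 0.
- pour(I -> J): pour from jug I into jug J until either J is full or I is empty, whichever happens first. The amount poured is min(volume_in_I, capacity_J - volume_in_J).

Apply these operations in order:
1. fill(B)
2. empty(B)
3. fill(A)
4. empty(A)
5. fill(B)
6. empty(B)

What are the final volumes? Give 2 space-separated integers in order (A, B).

Step 1: fill(B) -> (A=0 B=10)
Step 2: empty(B) -> (A=0 B=0)
Step 3: fill(A) -> (A=4 B=0)
Step 4: empty(A) -> (A=0 B=0)
Step 5: fill(B) -> (A=0 B=10)
Step 6: empty(B) -> (A=0 B=0)

Answer: 0 0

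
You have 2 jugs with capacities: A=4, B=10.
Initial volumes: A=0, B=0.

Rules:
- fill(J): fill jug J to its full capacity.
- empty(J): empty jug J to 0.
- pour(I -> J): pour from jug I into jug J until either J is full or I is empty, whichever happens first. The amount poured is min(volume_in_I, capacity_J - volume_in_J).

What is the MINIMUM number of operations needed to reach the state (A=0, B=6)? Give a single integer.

Answer: 3

Derivation:
BFS from (A=0, B=0). One shortest path:
  1. fill(B) -> (A=0 B=10)
  2. pour(B -> A) -> (A=4 B=6)
  3. empty(A) -> (A=0 B=6)
Reached target in 3 moves.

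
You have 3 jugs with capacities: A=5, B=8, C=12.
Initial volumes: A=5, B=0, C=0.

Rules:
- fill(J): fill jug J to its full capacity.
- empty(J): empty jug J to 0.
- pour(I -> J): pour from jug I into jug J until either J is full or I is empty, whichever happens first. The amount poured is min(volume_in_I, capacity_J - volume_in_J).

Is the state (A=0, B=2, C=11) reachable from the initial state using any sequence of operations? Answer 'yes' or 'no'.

Answer: yes

Derivation:
BFS from (A=5, B=0, C=0):
  1. fill(B) -> (A=5 B=8 C=0)
  2. pour(B -> C) -> (A=5 B=0 C=8)
  3. pour(A -> B) -> (A=0 B=5 C=8)
  4. pour(C -> A) -> (A=5 B=5 C=3)
  5. pour(A -> B) -> (A=2 B=8 C=3)
  6. pour(B -> C) -> (A=2 B=0 C=11)
  7. pour(A -> B) -> (A=0 B=2 C=11)
Target reached → yes.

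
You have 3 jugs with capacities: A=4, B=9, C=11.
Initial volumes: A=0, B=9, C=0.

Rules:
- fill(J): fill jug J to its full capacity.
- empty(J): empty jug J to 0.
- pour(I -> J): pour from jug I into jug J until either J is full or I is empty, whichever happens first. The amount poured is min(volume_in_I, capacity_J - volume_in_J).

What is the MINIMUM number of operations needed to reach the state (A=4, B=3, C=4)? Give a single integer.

BFS from (A=0, B=9, C=0). One shortest path:
  1. empty(B) -> (A=0 B=0 C=0)
  2. fill(C) -> (A=0 B=0 C=11)
  3. pour(C -> A) -> (A=4 B=0 C=7)
  4. pour(C -> B) -> (A=4 B=7 C=0)
  5. pour(A -> C) -> (A=0 B=7 C=4)
  6. pour(B -> A) -> (A=4 B=3 C=4)
Reached target in 6 moves.

Answer: 6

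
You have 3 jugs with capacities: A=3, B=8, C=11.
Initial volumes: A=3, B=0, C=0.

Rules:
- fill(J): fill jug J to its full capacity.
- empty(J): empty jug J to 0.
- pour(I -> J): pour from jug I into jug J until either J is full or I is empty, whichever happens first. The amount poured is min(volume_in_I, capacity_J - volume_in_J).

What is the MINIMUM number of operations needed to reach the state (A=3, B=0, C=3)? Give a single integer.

BFS from (A=3, B=0, C=0). One shortest path:
  1. pour(A -> C) -> (A=0 B=0 C=3)
  2. fill(A) -> (A=3 B=0 C=3)
Reached target in 2 moves.

Answer: 2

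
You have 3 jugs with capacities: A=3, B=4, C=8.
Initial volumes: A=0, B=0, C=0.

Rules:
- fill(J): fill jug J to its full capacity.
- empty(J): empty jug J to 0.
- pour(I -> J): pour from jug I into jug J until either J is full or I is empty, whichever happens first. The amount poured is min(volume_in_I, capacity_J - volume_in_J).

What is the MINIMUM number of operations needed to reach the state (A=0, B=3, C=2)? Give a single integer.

BFS from (A=0, B=0, C=0). One shortest path:
  1. fill(C) -> (A=0 B=0 C=8)
  2. pour(C -> A) -> (A=3 B=0 C=5)
  3. empty(A) -> (A=0 B=0 C=5)
  4. pour(C -> A) -> (A=3 B=0 C=2)
  5. pour(A -> B) -> (A=0 B=3 C=2)
Reached target in 5 moves.

Answer: 5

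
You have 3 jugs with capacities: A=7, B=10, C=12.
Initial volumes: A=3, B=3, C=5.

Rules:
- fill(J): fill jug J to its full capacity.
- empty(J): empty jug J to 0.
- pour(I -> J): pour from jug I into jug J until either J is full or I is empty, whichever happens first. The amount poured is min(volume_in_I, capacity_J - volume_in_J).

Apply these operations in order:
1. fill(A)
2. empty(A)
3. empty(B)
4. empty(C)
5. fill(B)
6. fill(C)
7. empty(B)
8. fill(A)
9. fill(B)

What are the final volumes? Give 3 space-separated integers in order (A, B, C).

Answer: 7 10 12

Derivation:
Step 1: fill(A) -> (A=7 B=3 C=5)
Step 2: empty(A) -> (A=0 B=3 C=5)
Step 3: empty(B) -> (A=0 B=0 C=5)
Step 4: empty(C) -> (A=0 B=0 C=0)
Step 5: fill(B) -> (A=0 B=10 C=0)
Step 6: fill(C) -> (A=0 B=10 C=12)
Step 7: empty(B) -> (A=0 B=0 C=12)
Step 8: fill(A) -> (A=7 B=0 C=12)
Step 9: fill(B) -> (A=7 B=10 C=12)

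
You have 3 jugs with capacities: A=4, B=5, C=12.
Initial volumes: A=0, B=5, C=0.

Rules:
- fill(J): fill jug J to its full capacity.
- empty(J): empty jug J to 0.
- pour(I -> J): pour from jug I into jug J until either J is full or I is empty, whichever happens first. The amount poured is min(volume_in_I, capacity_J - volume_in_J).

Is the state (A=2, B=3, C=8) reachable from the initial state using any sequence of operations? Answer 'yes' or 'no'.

Answer: no

Derivation:
BFS explored all 258 reachable states.
Reachable set includes: (0,0,0), (0,0,1), (0,0,2), (0,0,3), (0,0,4), (0,0,5), (0,0,6), (0,0,7), (0,0,8), (0,0,9), (0,0,10), (0,0,11) ...
Target (A=2, B=3, C=8) not in reachable set → no.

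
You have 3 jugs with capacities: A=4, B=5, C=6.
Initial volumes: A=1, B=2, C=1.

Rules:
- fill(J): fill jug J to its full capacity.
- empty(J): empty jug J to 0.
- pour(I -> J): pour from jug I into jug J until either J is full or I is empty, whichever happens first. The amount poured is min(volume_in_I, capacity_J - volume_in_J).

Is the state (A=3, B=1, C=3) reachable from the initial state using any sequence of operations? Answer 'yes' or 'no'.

Answer: no

Derivation:
BFS explored all 151 reachable states.
Reachable set includes: (0,0,0), (0,0,1), (0,0,2), (0,0,3), (0,0,4), (0,0,5), (0,0,6), (0,1,0), (0,1,1), (0,1,2), (0,1,3), (0,1,4) ...
Target (A=3, B=1, C=3) not in reachable set → no.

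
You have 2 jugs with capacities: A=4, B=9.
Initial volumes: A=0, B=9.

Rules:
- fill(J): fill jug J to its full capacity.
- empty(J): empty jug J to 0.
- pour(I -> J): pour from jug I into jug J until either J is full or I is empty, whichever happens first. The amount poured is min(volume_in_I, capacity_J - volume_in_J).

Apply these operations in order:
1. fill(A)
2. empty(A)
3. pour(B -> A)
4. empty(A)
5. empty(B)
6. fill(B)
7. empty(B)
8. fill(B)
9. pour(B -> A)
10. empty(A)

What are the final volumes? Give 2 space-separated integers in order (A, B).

Step 1: fill(A) -> (A=4 B=9)
Step 2: empty(A) -> (A=0 B=9)
Step 3: pour(B -> A) -> (A=4 B=5)
Step 4: empty(A) -> (A=0 B=5)
Step 5: empty(B) -> (A=0 B=0)
Step 6: fill(B) -> (A=0 B=9)
Step 7: empty(B) -> (A=0 B=0)
Step 8: fill(B) -> (A=0 B=9)
Step 9: pour(B -> A) -> (A=4 B=5)
Step 10: empty(A) -> (A=0 B=5)

Answer: 0 5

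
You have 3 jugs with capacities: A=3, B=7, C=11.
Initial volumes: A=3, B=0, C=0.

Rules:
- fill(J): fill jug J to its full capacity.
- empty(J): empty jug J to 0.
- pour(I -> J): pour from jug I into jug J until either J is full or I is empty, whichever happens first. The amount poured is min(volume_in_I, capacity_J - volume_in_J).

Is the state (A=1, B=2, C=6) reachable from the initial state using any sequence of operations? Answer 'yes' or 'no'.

BFS explored all 264 reachable states.
Reachable set includes: (0,0,0), (0,0,1), (0,0,2), (0,0,3), (0,0,4), (0,0,5), (0,0,6), (0,0,7), (0,0,8), (0,0,9), (0,0,10), (0,0,11) ...
Target (A=1, B=2, C=6) not in reachable set → no.

Answer: no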